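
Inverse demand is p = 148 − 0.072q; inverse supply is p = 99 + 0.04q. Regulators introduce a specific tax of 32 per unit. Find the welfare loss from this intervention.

4571.43

Competitive equilibrium: 148 − 0.072q = 99 + 0.04q → q* = 437.5, p* = 116.5.
With the tax, the buyer price exceeds the seller price by 32: (148 − 0.072q) − (99 + 0.04q) = 32 → q' = 151.7857.
Δq = 437.5 − 151.7857 = 285.7143; the wedge equals the tax, 32.
Welfare loss = ½ × 285.7143 × 32 = 4571.43.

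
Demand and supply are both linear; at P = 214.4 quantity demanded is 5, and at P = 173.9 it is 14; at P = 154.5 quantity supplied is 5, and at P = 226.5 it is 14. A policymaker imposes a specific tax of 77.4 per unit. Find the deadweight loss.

239.63

Demand slope = (173.9 − 214.4)/(14 − 5) = −4.5, so P = 236.9 − 4.5Q.
Supply slope = (226.5 − 154.5)/(14 − 5) = 8, so P = 114.5 + 8Q.
Competitive equilibrium: 236.9 − 4.5Q = 114.5 + 8Q → Q* = 9.792, P* = 192.836.
With the tax, the buyer price exceeds the seller price by 77.4: (236.9 − 4.5Q) − (114.5 + 8Q) = 77.4 → Q' = 3.6.
ΔQ = 9.792 − 3.6 = 6.192; the wedge equals the tax, 77.4.
DWL = ½ × 6.192 × 77.4 = 239.63.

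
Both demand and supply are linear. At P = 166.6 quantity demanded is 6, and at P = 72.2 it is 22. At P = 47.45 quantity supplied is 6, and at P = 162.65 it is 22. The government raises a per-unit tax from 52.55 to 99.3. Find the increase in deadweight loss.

Demand slope = (72.2 − 166.6)/(22 − 6) = −5.9, so P = 202 − 5.9Q.
Supply slope = (162.65 − 47.45)/(22 − 6) = 7.2, so P = 4.25 + 7.2Q.
Competitive equilibrium: 202 − 5.9Q = 4.25 + 7.2Q → Q* = 15.0954, P* = 112.937.
For a per-unit tax t: ΔQ = t/13.1, so DWL = ½·t·(t/13.1) = t²/26.2.
At t = 52.55: DWL = 105.401. At t = 99.3: DWL = 376.355.
Increase = 376.355 − 105.401 = 270.95.

270.95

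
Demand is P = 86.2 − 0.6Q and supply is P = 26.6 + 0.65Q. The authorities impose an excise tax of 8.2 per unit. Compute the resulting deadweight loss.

Competitive equilibrium: 86.2 − 0.6Q = 26.6 + 0.65Q → Q* = 47.68, P* = 57.592.
With the tax, the buyer price exceeds the seller price by 8.2: (86.2 − 0.6Q) − (26.6 + 0.65Q) = 8.2 → Q' = 41.12.
ΔQ = 47.68 − 41.12 = 6.56; the wedge equals the tax, 8.2.
DWL = ½ × 6.56 × 8.2 = 26.896.

26.896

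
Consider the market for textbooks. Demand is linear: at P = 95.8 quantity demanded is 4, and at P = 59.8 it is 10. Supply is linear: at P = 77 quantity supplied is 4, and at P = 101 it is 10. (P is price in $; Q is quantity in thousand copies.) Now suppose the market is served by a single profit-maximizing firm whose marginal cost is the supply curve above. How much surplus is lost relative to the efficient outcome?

$24.31 thousand

Demand slope = (59.8 − 95.8)/(10 − 4) = −6, so P = 119.8 − 6Q.
Supply slope = (101 − 77)/(10 − 4) = 4, so P = 61 + 4Q.
Competitive equilibrium: 119.8 − 6Q = 61 + 4Q → Q* = 5.88, P* = 84.52.
Marginal revenue: MR = 119.8 − 12Q. Set MR = MC: 119.8 − 12Q = 61 + 4Q → Q_m = 3.675.
Price P_m = 119.8 − 6·3.675 = 97.75; MC(Q_m) = 61 + 4·3.675 = 75.7.
Competitive Q* = 5.88, so ΔQ = 2.205; wedge = 97.75 − 75.7 = 22.05.
Welfare loss = ½ × 2.205 × 22.05 = $24.31 thousand.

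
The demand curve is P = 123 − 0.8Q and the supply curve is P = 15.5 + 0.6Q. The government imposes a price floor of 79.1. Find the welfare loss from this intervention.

336.06

Competitive equilibrium: 123 − 0.8Q = 15.5 + 0.6Q → Q* = 76.7857, P* = 61.5714.
At the floor P = 79.1, quantity demanded = (123 − 79.1)/0.8 = 54.875.
Sellers' marginal cost at Q' = 54.875: 15.5 + 0.6·54.875 = 48.425.
ΔQ = 76.7857 − 54.875 = 21.9107; wedge = 79.1 − 48.425 = 30.675.
The triangle = ½ × 21.9107 × 30.675 = 336.06.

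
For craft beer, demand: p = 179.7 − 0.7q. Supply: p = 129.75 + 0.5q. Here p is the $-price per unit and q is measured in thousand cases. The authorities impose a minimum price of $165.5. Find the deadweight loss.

$273.22 thousand

Competitive equilibrium: 179.7 − 0.7q = 129.75 + 0.5q → q* = 41.625, p* = 150.5625.
At the floor p = 165.5, quantity demanded = (179.7 − 165.5)/0.7 = 20.2857.
Sellers' marginal cost at q' = 20.2857: 129.75 + 0.5·20.2857 = 139.8929.
Δq = 41.625 − 20.2857 = 21.3393; wedge = 165.5 − 139.8929 = 25.6071.
Deadweight loss = ½ × 21.3393 × 25.6071 = $273.22 thousand.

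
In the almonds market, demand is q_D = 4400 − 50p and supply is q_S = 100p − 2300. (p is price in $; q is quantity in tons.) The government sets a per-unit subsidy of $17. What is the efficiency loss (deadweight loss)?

$4816.67

In inverse form: demand p = 88 − 0.02q, supply p = 23 + 0.01q.
Competitive equilibrium: 88 − 0.02q = 23 + 0.01q → q* = 2166.6667, p* = 44.6667.
The subsidy lowers effective supply by 17: p = 6 + 0.01q.
New quantity: 88 − 0.02q = 6 + 0.01q → q' = 2733.3333.
Overproduction Δq = 2733.3333 − 2166.6667 = 566.6666; wedge = subsidy = 17.
Deadweight loss = ½ × 566.6666 × 17 = $4816.67.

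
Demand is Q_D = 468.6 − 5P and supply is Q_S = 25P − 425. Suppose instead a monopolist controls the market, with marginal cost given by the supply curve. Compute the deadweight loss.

2533.56

In inverse form: demand P = 93.72 − 0.2Q, supply P = 17 + 0.04Q.
Competitive equilibrium: 93.72 − 0.2Q = 17 + 0.04Q → Q* = 319.6667, P* = 29.7867.
Marginal revenue: MR = 93.72 − 0.4Q. Set MR = MC: 93.72 − 0.4Q = 17 + 0.04Q → Q_m = 174.3636.
Price P_m = 93.72 − 0.2·174.3636 = 58.8473; MC(Q_m) = 17 + 0.04·174.3636 = 23.9745.
Competitive Q* = 319.6667, so ΔQ = 145.3031; wedge = 58.8473 − 23.9745 = 34.8728.
The triangle = ½ × 145.3031 × 34.8728 = 2533.56.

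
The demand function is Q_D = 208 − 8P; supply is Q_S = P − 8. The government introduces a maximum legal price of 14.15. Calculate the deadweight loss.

In inverse form: demand P = 26 − 0.125Q, supply P = 8 + Q.
Competitive equilibrium: 26 − 0.125Q = 8 + Q → Q* = 16, P* = 24.
At the ceiling P = 14.15, quantity supplied = (14.15 − 8)/1 = 6.15.
Willingness to pay at Q' = 6.15: 26 − 0.125·6.15 = 25.2313.
ΔQ = 16 − 6.15 = 9.85; wedge = 25.2313 − 14.15 = 11.0813.
The triangle = ½ × 9.85 × 11.0813 = 54.58.

54.58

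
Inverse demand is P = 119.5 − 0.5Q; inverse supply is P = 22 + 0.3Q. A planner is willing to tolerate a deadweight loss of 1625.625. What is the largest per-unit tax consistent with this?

Competitive equilibrium: 119.5 − 0.5Q = 22 + 0.3Q → Q* = 121.875, P* = 58.5625.
A tax t gives ΔQ = t/0.8 and wedge t, so DWL = t²/1.6.
t²/1.6 = 1625.625 → t² = 2601 → t = 51.

51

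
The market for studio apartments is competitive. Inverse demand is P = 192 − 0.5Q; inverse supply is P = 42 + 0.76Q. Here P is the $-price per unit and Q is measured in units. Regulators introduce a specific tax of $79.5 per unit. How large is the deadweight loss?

Competitive equilibrium: 192 − 0.5Q = 42 + 0.76Q → Q* = 119.04762, P* = 132.47619.
With the tax, the buyer price exceeds the seller price by 79.5: (192 − 0.5Q) − (42 + 0.76Q) = 79.5 → Q' = 55.95238.
ΔQ = 119.04762 − 55.95238 = 63.09524; the wedge equals the tax, 79.5.
Welfare loss = ½ × 63.09524 × 79.5 = $2508.04.

$2508.04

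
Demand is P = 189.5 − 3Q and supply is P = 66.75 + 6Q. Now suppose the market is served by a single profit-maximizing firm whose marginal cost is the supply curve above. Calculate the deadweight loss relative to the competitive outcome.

52.32

Competitive equilibrium: 189.5 − 3Q = 66.75 + 6Q → Q* = 13.6389, P* = 148.5833.
Marginal revenue: MR = 189.5 − 6Q. Set MR = MC: 189.5 − 6Q = 66.75 + 6Q → Q_m = 10.2292.
Price P_m = 189.5 − 3·10.2292 = 158.8124; MC(Q_m) = 66.75 + 6·10.2292 = 128.1252.
Competitive Q* = 13.6389, so ΔQ = 3.4097; wedge = 158.8124 − 128.1252 = 30.6872.
Deadweight loss = ½ × 3.4097 × 30.6872 = 52.32.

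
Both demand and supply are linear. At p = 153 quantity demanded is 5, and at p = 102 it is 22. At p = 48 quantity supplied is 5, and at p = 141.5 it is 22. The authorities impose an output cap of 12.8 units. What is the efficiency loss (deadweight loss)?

Demand slope = (102 − 153)/(22 − 5) = −3, so p = 168 − 3q.
Supply slope = (141.5 − 48)/(22 − 5) = 5.5, so p = 20.5 + 5.5q.
Competitive equilibrium: 168 − 3q = 20.5 + 5.5q → q* = 17.3529, p* = 115.9412.
At q = 12.8: demand price = 168 − 3·12.8 = 129.6; supply price = 20.5 + 5.5·12.8 = 90.9.
Δq = 17.3529 − 12.8 = 4.5529; wedge = 129.6 − 90.9 = 38.7.
The triangle = ½ × 4.5529 × 38.7 = 88.10.

88.10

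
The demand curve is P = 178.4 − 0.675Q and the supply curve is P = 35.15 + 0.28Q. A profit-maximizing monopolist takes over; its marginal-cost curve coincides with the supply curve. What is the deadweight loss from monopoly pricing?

1842.42

Competitive equilibrium: 178.4 − 0.675Q = 35.15 + 0.28Q → Q* = 150, P* = 77.15.
Marginal revenue: MR = 178.4 − 1.35Q. Set MR = MC: 178.4 − 1.35Q = 35.15 + 0.28Q → Q_m = 87.8834.
Price P_m = 178.4 − 0.675·87.8834 = 119.0787; MC(Q_m) = 35.15 + 0.28·87.8834 = 59.7574.
Competitive Q* = 150, so ΔQ = 62.1166; wedge = 119.0787 − 59.7574 = 59.3213.
DWL = ½ × 62.1166 × 59.3213 = 1842.42.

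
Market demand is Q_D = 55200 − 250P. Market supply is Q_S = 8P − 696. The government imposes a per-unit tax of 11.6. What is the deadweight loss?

In inverse form: demand P = 220.8 − 0.004Q, supply P = 87 + 0.125Q.
Competitive equilibrium: 220.8 − 0.004Q = 87 + 0.125Q → Q* = 1037.2093, P* = 216.6512.
With the tax, the buyer price exceeds the seller price by 11.6: (220.8 − 0.004Q) − (87 + 0.125Q) = 11.6 → Q' = 947.2868.
ΔQ = 1037.2093 − 947.2868 = 89.9225; the wedge equals the tax, 11.6.
The triangle = ½ × 89.9225 × 11.6 = 521.55.

521.55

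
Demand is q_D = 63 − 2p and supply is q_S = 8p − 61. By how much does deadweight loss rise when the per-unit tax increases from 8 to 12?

64

In inverse form: demand p = 31.5 − 0.5q, supply p = 7.625 + 0.125q.
Competitive equilibrium: 31.5 − 0.5q = 7.625 + 0.125q → q* = 38.2, p* = 12.4.
For a per-unit tax t: Δq = t/0.625, so DWL = ½·t·(t/0.625) = t²/1.25.
At t = 8: DWL = 51.2. At t = 12: DWL = 115.2.
Increase = 115.2 − 51.2 = 64.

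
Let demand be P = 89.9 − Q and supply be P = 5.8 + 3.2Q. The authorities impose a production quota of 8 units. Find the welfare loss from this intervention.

303.60

Competitive equilibrium: 89.9 − Q = 5.8 + 3.2Q → Q* = 20.0238, P* = 69.8762.
At Q = 8: demand price = 89.9 − 1·8 = 81.9; supply price = 5.8 + 3.2·8 = 31.4.
ΔQ = 20.0238 − 8 = 12.0238; wedge = 81.9 − 31.4 = 50.5.
The triangle = ½ × 12.0238 × 50.5 = 303.60.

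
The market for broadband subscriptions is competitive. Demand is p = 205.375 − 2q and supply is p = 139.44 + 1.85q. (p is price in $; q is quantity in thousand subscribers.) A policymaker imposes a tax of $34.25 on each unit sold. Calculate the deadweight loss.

$152.35 thousand

Competitive equilibrium: 205.375 − 2q = 139.44 + 1.85q → q* = 17.126, p* = 171.1231.
With the tax, the buyer price exceeds the seller price by 34.25: (205.375 − 2q) − (139.44 + 1.85q) = 34.25 → q' = 8.2299.
Δq = 17.126 − 8.2299 = 8.8961; the wedge equals the tax, 34.25.
Welfare loss = ½ × 8.8961 × 34.25 = $152.35 thousand.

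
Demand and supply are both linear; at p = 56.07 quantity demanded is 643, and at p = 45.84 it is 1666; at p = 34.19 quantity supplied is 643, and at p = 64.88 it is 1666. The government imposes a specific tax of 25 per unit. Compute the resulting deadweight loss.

Demand slope = (45.84 − 56.07)/(1666 − 643) = −0.01, so p = 62.5 − 0.01q.
Supply slope = (64.88 − 34.19)/(1666 − 643) = 0.03, so p = 14.9 + 0.03q.
Competitive equilibrium: 62.5 − 0.01q = 14.9 + 0.03q → q* = 1190, p* = 50.6.
With the tax, the buyer price exceeds the seller price by 25: (62.5 − 0.01q) − (14.9 + 0.03q) = 25 → q' = 565.
Δq = 1190 − 565 = 625; the wedge equals the tax, 25.
DWL = ½ × 625 × 25 = 7812.50.

7812.50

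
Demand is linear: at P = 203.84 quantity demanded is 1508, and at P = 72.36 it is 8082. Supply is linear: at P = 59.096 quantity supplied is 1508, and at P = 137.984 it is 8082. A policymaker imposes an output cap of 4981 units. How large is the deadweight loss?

Demand slope = (72.36 − 203.84)/(8082 − 1508) = −0.02, so P = 234 − 0.02Q.
Supply slope = (137.984 − 59.096)/(8082 − 1508) = 0.012, so P = 41 + 0.012Q.
Competitive equilibrium: 234 − 0.02Q = 41 + 0.012Q → Q* = 6031.25, P* = 113.375.
At Q = 4981: demand price = 234 − 0.02·4981 = 134.38; supply price = 41 + 0.012·4981 = 100.772.
ΔQ = 6031.25 − 4981 = 1050.25; wedge = 134.38 − 100.772 = 33.608.
Deadweight loss = ½ × 1050.25 × 33.608 = 17648.401.

17648.401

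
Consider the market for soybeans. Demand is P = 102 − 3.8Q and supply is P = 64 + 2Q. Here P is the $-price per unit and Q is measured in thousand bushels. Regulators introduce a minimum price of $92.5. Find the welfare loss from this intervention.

$47.61 thousand

Competitive equilibrium: 102 − 3.8Q = 64 + 2Q → Q* = 6.5517, P* = 77.1034.
At the floor P = 92.5, quantity demanded = (102 − 92.5)/3.8 = 2.5.
Sellers' marginal cost at Q' = 2.5: 64 + 2·2.5 = 69.
ΔQ = 6.5517 − 2.5 = 4.0517; wedge = 92.5 − 69 = 23.5.
Deadweight loss = ½ × 4.0517 × 23.5 = $47.61 thousand.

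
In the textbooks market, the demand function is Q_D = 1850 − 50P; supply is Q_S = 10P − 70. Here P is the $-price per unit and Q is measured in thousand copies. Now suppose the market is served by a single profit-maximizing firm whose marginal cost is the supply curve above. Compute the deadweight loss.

In inverse form: demand P = 37 − 0.02Q, supply P = 7 + 0.1Q.
Competitive equilibrium: 37 − 0.02Q = 7 + 0.1Q → Q* = 250, P* = 32.
Marginal revenue: MR = 37 − 0.04Q. Set MR = MC: 37 − 0.04Q = 7 + 0.1Q → Q_m = 214.2857.
Price P_m = 37 − 0.02·214.2857 = 32.7143; MC(Q_m) = 7 + 0.1·214.2857 = 28.4286.
Competitive Q* = 250, so ΔQ = 35.7143; wedge = 32.7143 − 28.4286 = 4.2857.
Welfare loss = ½ × 35.7143 × 4.2857 = $76.53 thousand.

$76.53 thousand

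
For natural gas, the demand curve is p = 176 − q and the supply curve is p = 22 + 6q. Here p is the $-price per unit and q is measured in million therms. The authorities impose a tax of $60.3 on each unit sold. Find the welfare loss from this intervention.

$259.72 million

Competitive equilibrium: 176 − q = 22 + 6q → q* = 22, p* = 154.
With the tax, the buyer price exceeds the seller price by 60.3: (176 − q) − (22 + 6q) = 60.3 → q' = 13.3857.
Δq = 22 − 13.3857 = 8.6143; the wedge equals the tax, 60.3.
Welfare loss = ½ × 8.6143 × 60.3 = $259.72 million.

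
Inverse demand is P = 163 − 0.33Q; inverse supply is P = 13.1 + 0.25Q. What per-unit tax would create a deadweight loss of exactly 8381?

Competitive equilibrium: 163 − 0.33Q = 13.1 + 0.25Q → Q* = 258.4483, P* = 77.7121.
A tax t gives ΔQ = t/0.58 and wedge t, so DWL = t²/1.16.
t²/1.16 = 8381 → t² = 9721.96 → t = 98.6.

98.6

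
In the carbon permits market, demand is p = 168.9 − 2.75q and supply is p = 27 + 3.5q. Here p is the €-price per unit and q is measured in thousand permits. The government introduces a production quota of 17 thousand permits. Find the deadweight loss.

Competitive equilibrium: 168.9 − 2.75q = 27 + 3.5q → q* = 22.704, p* = 106.464.
At q = 17: demand price = 168.9 − 2.75·17 = 122.15; supply price = 27 + 3.5·17 = 86.5.
Δq = 22.704 − 17 = 5.704; wedge = 122.15 − 86.5 = 35.65.
Welfare loss = ½ × 5.704 × 35.65 = €101.67 thousand.

€101.67 thousand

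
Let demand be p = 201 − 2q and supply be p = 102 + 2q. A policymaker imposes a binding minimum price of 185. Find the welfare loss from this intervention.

561.125

Competitive equilibrium: 201 − 2q = 102 + 2q → q* = 24.75, p* = 151.5.
At the floor p = 185, quantity demanded = (201 − 185)/2 = 8.
Sellers' marginal cost at q' = 8: 102 + 2·8 = 118.
Δq = 24.75 − 8 = 16.75; wedge = 185 − 118 = 67.
Welfare loss = ½ × 16.75 × 67 = 561.125.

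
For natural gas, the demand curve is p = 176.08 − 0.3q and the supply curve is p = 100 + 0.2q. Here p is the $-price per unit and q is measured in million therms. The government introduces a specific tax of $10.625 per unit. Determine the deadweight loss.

$112.89 million

Competitive equilibrium: 176.08 − 0.3q = 100 + 0.2q → q* = 152.16, p* = 130.432.
With the tax, the buyer price exceeds the seller price by 10.625: (176.08 − 0.3q) − (100 + 0.2q) = 10.625 → q' = 130.91.
Δq = 152.16 − 130.91 = 21.25; the wedge equals the tax, 10.625.
The triangle = ½ × 21.25 × 10.625 = $112.89 million.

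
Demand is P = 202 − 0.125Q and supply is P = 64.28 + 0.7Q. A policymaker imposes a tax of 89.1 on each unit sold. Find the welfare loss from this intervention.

4811.40

Competitive equilibrium: 202 − 0.125Q = 64.28 + 0.7Q → Q* = 166.9333, P* = 181.1333.
With the tax, the buyer price exceeds the seller price by 89.1: (202 − 0.125Q) − (64.28 + 0.7Q) = 89.1 → Q' = 58.9333.
ΔQ = 166.9333 − 58.9333 = 108; the wedge equals the tax, 89.1.
Welfare loss = ½ × 108 × 89.1 = 4811.40.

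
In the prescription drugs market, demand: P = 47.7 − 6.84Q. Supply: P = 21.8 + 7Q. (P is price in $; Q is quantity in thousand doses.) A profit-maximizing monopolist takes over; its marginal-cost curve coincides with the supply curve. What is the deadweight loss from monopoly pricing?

$2.65 thousand

Competitive equilibrium: 47.7 − 6.84Q = 21.8 + 7Q → Q* = 1.8714, P* = 34.8997.
Marginal revenue: MR = 47.7 − 13.68Q. Set MR = MC: 47.7 − 13.68Q = 21.8 + 7Q → Q_m = 1.2524.
Price P_m = 47.7 − 6.84·1.2524 = 39.1336; MC(Q_m) = 21.8 + 7·1.2524 = 30.5668.
Competitive Q* = 1.8714, so ΔQ = 0.619; wedge = 39.1336 − 30.5668 = 8.5668.
The triangle = ½ × 0.619 × 8.5668 = $2.65 thousand.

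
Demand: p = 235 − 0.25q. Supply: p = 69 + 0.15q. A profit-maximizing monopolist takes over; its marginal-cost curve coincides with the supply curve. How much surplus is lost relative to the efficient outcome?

Competitive equilibrium: 235 − 0.25q = 69 + 0.15q → q* = 415, p* = 131.25.
Marginal revenue: MR = 235 − 0.5q. Set MR = MC: 235 − 0.5q = 69 + 0.15q → q_m = 255.38462.
Price p_m = 235 − 0.25·255.38462 = 171.15385; MC(q_m) = 69 + 0.15·255.38462 = 107.30769.
Competitive q* = 415, so Δq = 159.61538; wedge = 171.15385 − 107.30769 = 63.84616.
Welfare loss = ½ × 159.61538 × 63.84616 = 5095.41.

5095.41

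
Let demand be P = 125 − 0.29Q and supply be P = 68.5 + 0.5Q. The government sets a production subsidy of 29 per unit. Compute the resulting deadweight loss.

532.28

Competitive equilibrium: 125 − 0.29Q = 68.5 + 0.5Q → Q* = 71.519, P* = 104.2595.
The subsidy lowers effective supply by 29: P = 39.5 + 0.5Q.
New quantity: 125 − 0.29Q = 39.5 + 0.5Q → Q' = 108.2278.
Overproduction ΔQ = 108.2278 − 71.519 = 36.7088; wedge = subsidy = 29.
DWL = ½ × 36.7088 × 29 = 532.28.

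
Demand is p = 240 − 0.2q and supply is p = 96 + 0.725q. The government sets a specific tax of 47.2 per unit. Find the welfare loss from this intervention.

Competitive equilibrium: 240 − 0.2q = 96 + 0.725q → q* = 155.6757, p* = 208.8649.
With the tax, the buyer price exceeds the seller price by 47.2: (240 − 0.2q) − (96 + 0.725q) = 47.2 → q' = 104.6486.
Δq = 155.6757 − 104.6486 = 51.0271; the wedge equals the tax, 47.2.
DWL = ½ × 51.0271 × 47.2 = 1204.24.

1204.24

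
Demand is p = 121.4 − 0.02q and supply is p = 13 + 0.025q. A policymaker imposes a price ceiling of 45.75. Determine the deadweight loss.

27170.03

Competitive equilibrium: 121.4 − 0.02q = 13 + 0.025q → q* = 2408.8889, p* = 73.2222.
At the ceiling p = 45.75, quantity supplied = (45.75 − 13)/0.025 = 1310.
Willingness to pay at q' = 1310: 121.4 − 0.02·1310 = 95.2.
Δq = 2408.8889 − 1310 = 1098.8889; wedge = 95.2 − 45.75 = 49.45.
Welfare loss = ½ × 1098.8889 × 49.45 = 27170.03.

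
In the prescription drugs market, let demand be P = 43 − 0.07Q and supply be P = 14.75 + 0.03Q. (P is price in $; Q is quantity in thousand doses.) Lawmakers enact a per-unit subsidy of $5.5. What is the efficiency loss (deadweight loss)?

Competitive equilibrium: 43 − 0.07Q = 14.75 + 0.03Q → Q* = 282.5, P* = 23.225.
The subsidy lowers effective supply by 5.5: P = 9.25 + 0.03Q.
New quantity: 43 − 0.07Q = 9.25 + 0.03Q → Q' = 337.5.
Overproduction ΔQ = 337.5 − 282.5 = 55; wedge = subsidy = 5.5.
Welfare loss = ½ × 55 × 5.5 = $151.25 thousand.

$151.25 thousand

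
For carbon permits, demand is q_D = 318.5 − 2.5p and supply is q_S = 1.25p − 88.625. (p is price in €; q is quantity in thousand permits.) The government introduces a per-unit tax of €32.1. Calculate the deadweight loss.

In inverse form: demand p = 127.4 − 0.4q, supply p = 70.9 + 0.8q.
Competitive equilibrium: 127.4 − 0.4q = 70.9 + 0.8q → q* = 47.0833, p* = 108.5667.
With the tax, the buyer price exceeds the seller price by 32.1: (127.4 − 0.4q) − (70.9 + 0.8q) = 32.1 → q' = 20.3333.
Δq = 47.0833 − 20.3333 = 26.75; the wedge equals the tax, 32.1.
Welfare loss = ½ × 26.75 × 32.1 = €429.34 thousand.

€429.34 thousand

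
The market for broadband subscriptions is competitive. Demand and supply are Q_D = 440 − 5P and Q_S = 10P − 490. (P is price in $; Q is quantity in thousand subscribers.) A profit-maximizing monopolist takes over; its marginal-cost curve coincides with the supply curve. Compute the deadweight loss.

$405.60 thousand

In inverse form: demand P = 88 − 0.2Q, supply P = 49 + 0.1Q.
Competitive equilibrium: 88 − 0.2Q = 49 + 0.1Q → Q* = 130, P* = 62.
Marginal revenue: MR = 88 − 0.4Q. Set MR = MC: 88 − 0.4Q = 49 + 0.1Q → Q_m = 78.
Price P_m = 88 − 0.2·78 = 72.4; MC(Q_m) = 49 + 0.1·78 = 56.8.
Competitive Q* = 130, so ΔQ = 52; wedge = 72.4 − 56.8 = 15.6.
The triangle = ½ × 52 × 15.6 = $405.60 thousand.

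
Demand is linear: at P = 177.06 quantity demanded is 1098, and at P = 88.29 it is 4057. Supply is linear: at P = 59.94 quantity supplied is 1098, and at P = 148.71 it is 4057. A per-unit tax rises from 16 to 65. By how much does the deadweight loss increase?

Demand slope = (88.29 − 177.06)/(4057 − 1098) = −0.03, so P = 210 − 0.03Q.
Supply slope = (148.71 − 59.94)/(4057 − 1098) = 0.03, so P = 27 + 0.03Q.
Competitive equilibrium: 210 − 0.03Q = 27 + 0.03Q → Q* = 3050, P* = 118.5.
For a per-unit tax t: ΔQ = t/0.06, so DWL = ½·t·(t/0.06) = t²/0.12.
At t = 16: DWL = 2133.333. At t = 65: DWL = 35208.333.
Increase = 35208.333 − 2133.333 = 33075.

33075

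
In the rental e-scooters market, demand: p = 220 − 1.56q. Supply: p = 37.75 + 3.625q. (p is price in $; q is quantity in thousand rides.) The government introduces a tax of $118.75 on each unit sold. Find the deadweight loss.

$1359.84 thousand

Competitive equilibrium: 220 − 1.56q = 37.75 + 3.625q → q* = 35.1495, p* = 165.1668.
With the tax, the buyer price exceeds the seller price by 118.75: (220 − 1.56q) − (37.75 + 3.625q) = 118.75 → q' = 12.2469.
Δq = 35.1495 − 12.2469 = 22.9026; the wedge equals the tax, 118.75.
The triangle = ½ × 22.9026 × 118.75 = $1359.84 thousand.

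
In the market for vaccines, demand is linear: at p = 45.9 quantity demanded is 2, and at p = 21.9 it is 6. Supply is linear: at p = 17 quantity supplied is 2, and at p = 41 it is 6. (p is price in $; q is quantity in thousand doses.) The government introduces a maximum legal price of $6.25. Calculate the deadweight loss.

$105.84 thousand

Demand slope = (21.9 − 45.9)/(6 − 2) = −6, so p = 57.9 − 6q.
Supply slope = (41 − 17)/(6 − 2) = 6, so p = 5 + 6q.
Competitive equilibrium: 57.9 − 6q = 5 + 6q → q* = 4.4083, p* = 31.45.
At the ceiling p = 6.25, quantity supplied = (6.25 − 5)/6 = 0.2083.
Willingness to pay at q' = 0.2083: 57.9 − 6·0.2083 = 56.6502.
Δq = 4.4083 − 0.2083 = 4.2; wedge = 56.6502 − 6.25 = 50.4002.
Deadweight loss = ½ × 4.2 × 50.4002 = $105.84 thousand.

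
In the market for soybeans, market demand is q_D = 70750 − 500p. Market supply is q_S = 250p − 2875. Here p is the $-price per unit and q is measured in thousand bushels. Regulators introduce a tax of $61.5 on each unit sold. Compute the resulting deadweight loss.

In inverse form: demand p = 141.5 − 0.002q, supply p = 11.5 + 0.004q.
Competitive equilibrium: 141.5 − 0.002q = 11.5 + 0.004q → q* = 21666.6667, p* = 98.1667.
With the tax, the buyer price exceeds the seller price by 61.5: (141.5 − 0.002q) − (11.5 + 0.004q) = 61.5 → q' = 11416.6667.
Δq = 21666.6667 − 11416.6667 = 10250; the wedge equals the tax, 61.5.
Welfare loss = ½ × 10250 × 61.5 = $315187.50 thousand.

$315187.50 thousand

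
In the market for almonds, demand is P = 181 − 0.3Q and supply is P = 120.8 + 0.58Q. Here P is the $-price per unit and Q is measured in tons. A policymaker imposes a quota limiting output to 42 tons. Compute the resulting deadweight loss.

$306.87

Competitive equilibrium: 181 − 0.3Q = 120.8 + 0.58Q → Q* = 68.4091, P* = 160.4773.
At Q = 42: demand price = 181 − 0.3·42 = 168.4; supply price = 120.8 + 0.58·42 = 145.16.
ΔQ = 68.4091 − 42 = 26.4091; wedge = 168.4 − 145.16 = 23.24.
DWL = ½ × 26.4091 × 23.24 = $306.87.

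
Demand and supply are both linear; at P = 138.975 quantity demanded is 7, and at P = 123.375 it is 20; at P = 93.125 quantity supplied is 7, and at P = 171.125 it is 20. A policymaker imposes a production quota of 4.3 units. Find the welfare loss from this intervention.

Demand slope = (123.375 − 138.975)/(20 − 7) = −1.2, so P = 147.375 − 1.2Q.
Supply slope = (171.125 − 93.125)/(20 − 7) = 6, so P = 51.125 + 6Q.
Competitive equilibrium: 147.375 − 1.2Q = 51.125 + 6Q → Q* = 13.3681, P* = 131.3333.
At Q = 4.3: demand price = 147.375 − 1.2·4.3 = 142.215; supply price = 51.125 + 6·4.3 = 76.925.
ΔQ = 13.3681 − 4.3 = 9.0681; wedge = 142.215 − 76.925 = 65.29.
Welfare loss = ½ × 9.0681 × 65.29 = 296.03.

296.03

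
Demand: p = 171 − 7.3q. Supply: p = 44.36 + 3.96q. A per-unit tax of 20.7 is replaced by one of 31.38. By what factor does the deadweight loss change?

Competitive equilibrium: 171 − 7.3q = 44.36 + 3.96q → q* = 11.2469, p* = 88.8977.
For a per-unit tax t: Δq = t/11.26, so DWL = ½·t·(t/11.26) = t²/22.52.
At t = 20.7: DWL = 19.027. At t = 31.38: DWL = 43.726.
Ratio = (31.38/20.7)² = 2.298.

2.298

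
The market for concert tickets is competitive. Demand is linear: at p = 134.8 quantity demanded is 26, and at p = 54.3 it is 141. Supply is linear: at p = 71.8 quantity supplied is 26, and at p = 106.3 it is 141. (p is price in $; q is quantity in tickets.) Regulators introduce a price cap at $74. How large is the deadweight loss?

Demand slope = (54.3 − 134.8)/(141 − 26) = −0.7, so p = 153 − 0.7q.
Supply slope = (106.3 − 71.8)/(141 − 26) = 0.3, so p = 64 + 0.3q.
Competitive equilibrium: 153 − 0.7q = 64 + 0.3q → q* = 89, p* = 90.7.
At the ceiling p = 74, quantity supplied = (74 − 64)/0.3 = 33.3333.
Willingness to pay at q' = 33.3333: 153 − 0.7·33.3333 = 129.6667.
Δq = 89 − 33.3333 = 55.6667; wedge = 129.6667 − 74 = 55.6667.
Deadweight loss = ½ × 55.6667 × 55.6667 = $1549.39.

$1549.39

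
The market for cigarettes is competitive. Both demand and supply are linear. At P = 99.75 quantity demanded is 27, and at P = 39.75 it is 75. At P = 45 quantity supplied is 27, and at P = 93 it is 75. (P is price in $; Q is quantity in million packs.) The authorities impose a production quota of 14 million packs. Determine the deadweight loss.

$1568 million

Demand slope = (39.75 − 99.75)/(75 − 27) = −1.25, so P = 133.5 − 1.25Q.
Supply slope = (93 − 45)/(75 − 27) = 1, so P = 18 + Q.
Competitive equilibrium: 133.5 − 1.25Q = 18 + Q → Q* = 51.3333, P* = 69.3333.
At Q = 14: demand price = 133.5 − 1.25·14 = 116; supply price = 18 + 1·14 = 32.
ΔQ = 51.3333 − 14 = 37.3333; wedge = 116 − 32 = 84.
Welfare loss = ½ × 37.3333 × 84 = $1568 million.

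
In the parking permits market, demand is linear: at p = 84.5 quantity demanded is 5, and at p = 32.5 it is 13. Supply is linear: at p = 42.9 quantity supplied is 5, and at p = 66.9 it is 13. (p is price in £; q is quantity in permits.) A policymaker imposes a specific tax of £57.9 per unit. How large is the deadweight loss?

£176.44

Demand slope = (32.5 − 84.5)/(13 − 5) = −6.5, so p = 117 − 6.5q.
Supply slope = (66.9 − 42.9)/(13 − 5) = 3, so p = 27.9 + 3q.
Competitive equilibrium: 117 − 6.5q = 27.9 + 3q → q* = 9.3789, p* = 56.0368.
With the tax, the buyer price exceeds the seller price by 57.9: (117 − 6.5q) − (27.9 + 3q) = 57.9 → q' = 3.2842.
Δq = 9.3789 − 3.2842 = 6.0947; the wedge equals the tax, 57.9.
Welfare loss = ½ × 6.0947 × 57.9 = £176.44.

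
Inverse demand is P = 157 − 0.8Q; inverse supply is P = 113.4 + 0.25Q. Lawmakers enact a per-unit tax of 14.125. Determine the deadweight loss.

95.01

Competitive equilibrium: 157 − 0.8Q = 113.4 + 0.25Q → Q* = 41.5238, P* = 123.781.
With the tax, the buyer price exceeds the seller price by 14.125: (157 − 0.8Q) − (113.4 + 0.25Q) = 14.125 → Q' = 28.0714.
ΔQ = 41.5238 − 28.0714 = 13.4524; the wedge equals the tax, 14.125.
Deadweight loss = ½ × 13.4524 × 14.125 = 95.01.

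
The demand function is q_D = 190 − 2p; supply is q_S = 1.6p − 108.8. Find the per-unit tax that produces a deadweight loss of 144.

18

In inverse form: demand p = 95 − 0.5q, supply p = 68 + 0.625q.
Competitive equilibrium: 95 − 0.5q = 68 + 0.625q → q* = 24, p* = 83.
A tax t gives Δq = t/1.125 and wedge t, so DWL = t²/2.25.
t²/2.25 = 144 → t² = 324 → t = 18.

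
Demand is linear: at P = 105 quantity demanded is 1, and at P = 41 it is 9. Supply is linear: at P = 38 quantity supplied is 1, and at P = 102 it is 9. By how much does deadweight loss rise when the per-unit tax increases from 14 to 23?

Demand slope = (41 − 105)/(9 − 1) = −8, so P = 113 − 8Q.
Supply slope = (102 − 38)/(9 − 1) = 8, so P = 30 + 8Q.
Competitive equilibrium: 113 − 8Q = 30 + 8Q → Q* = 5.1875, P* = 71.5.
For a per-unit tax t: ΔQ = t/16, so DWL = ½·t·(t/16) = t²/32.
At t = 14: DWL = 6.125. At t = 23: DWL = 16.531.
Increase = 16.531 − 6.125 = 10.41.

10.41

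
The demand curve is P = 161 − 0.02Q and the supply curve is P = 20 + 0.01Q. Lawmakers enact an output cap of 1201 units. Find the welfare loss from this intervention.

Competitive equilibrium: 161 − 0.02Q = 20 + 0.01Q → Q* = 4700, P* = 67.
At Q = 1201: demand price = 161 − 0.02·1201 = 136.98; supply price = 20 + 0.01·1201 = 32.01.
ΔQ = 4700 − 1201 = 3499; wedge = 136.98 − 32.01 = 104.97.
The triangle = ½ × 3499 × 104.97 = 183645.015.

183645.015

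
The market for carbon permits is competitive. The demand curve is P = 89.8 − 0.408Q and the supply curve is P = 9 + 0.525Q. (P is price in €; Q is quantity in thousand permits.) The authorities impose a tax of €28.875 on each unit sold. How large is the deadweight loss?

Competitive equilibrium: 89.8 − 0.408Q = 9 + 0.525Q → Q* = 86.6024, P* = 54.4662.
With the tax, the buyer price exceeds the seller price by 28.875: (89.8 − 0.408Q) − (9 + 0.525Q) = 28.875 → Q' = 55.6538.
ΔQ = 86.6024 − 55.6538 = 30.9486; the wedge equals the tax, 28.875.
Deadweight loss = ½ × 30.9486 × 28.875 = €446.82 thousand.

€446.82 thousand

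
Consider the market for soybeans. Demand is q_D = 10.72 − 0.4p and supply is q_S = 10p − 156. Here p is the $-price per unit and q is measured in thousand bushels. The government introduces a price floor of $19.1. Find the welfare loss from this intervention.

$1.96 thousand

In inverse form: demand p = 26.8 − 2.5q, supply p = 15.6 + 0.1q.
Competitive equilibrium: 26.8 − 2.5q = 15.6 + 0.1q → q* = 4.3077, p* = 16.0308.
At the floor p = 19.1, quantity demanded = (26.8 − 19.1)/2.5 = 3.08.
Sellers' marginal cost at q' = 3.08: 15.6 + 0.1·3.08 = 15.908.
Δq = 4.3077 − 3.08 = 1.2277; wedge = 19.1 − 15.908 = 3.192.
Welfare loss = ½ × 1.2277 × 3.192 = $1.96 thousand.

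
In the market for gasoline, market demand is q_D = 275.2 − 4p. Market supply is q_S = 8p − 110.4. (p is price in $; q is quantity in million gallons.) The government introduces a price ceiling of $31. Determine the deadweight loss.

In inverse form: demand p = 68.8 − 0.25q, supply p = 13.8 + 0.125q.
Competitive equilibrium: 68.8 − 0.25q = 13.8 + 0.125q → q* = 146.6667, p* = 32.1333.
At the ceiling p = 31, quantity supplied = (31 − 13.8)/0.125 = 137.6.
Willingness to pay at q' = 137.6: 68.8 − 0.25·137.6 = 34.4.
Δq = 146.6667 − 137.6 = 9.0667; wedge = 34.4 − 31 = 3.4.
Deadweight loss = ½ × 9.0667 × 3.4 = $15.41 million.

$15.41 million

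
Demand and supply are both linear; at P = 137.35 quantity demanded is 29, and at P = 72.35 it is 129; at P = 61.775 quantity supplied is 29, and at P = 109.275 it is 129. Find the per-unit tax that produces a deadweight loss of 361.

28.5

Demand slope = (72.35 − 137.35)/(129 − 29) = −0.65, so P = 156.2 − 0.65Q.
Supply slope = (109.275 − 61.775)/(129 − 29) = 0.475, so P = 48 + 0.475Q.
Competitive equilibrium: 156.2 − 0.65Q = 48 + 0.475Q → Q* = 96.1778, P* = 93.6844.
A tax t gives ΔQ = t/1.125 and wedge t, so DWL = t²/2.25.
t²/2.25 = 361 → t² = 812.25 → t = 28.5.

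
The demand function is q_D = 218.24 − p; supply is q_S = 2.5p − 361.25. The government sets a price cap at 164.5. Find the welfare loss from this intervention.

5

In inverse form: demand p = 218.24 − q, supply p = 144.5 + 0.4q.
Competitive equilibrium: 218.24 − q = 144.5 + 0.4q → q* = 52.6714, p* = 165.5686.
At the ceiling p = 164.5, quantity supplied = (164.5 − 144.5)/0.4 = 50.
Willingness to pay at q' = 50: 218.24 − 1·50 = 168.24.
Δq = 52.6714 − 50 = 2.6714; wedge = 168.24 − 164.5 = 3.74.
The triangle = ½ × 2.6714 × 3.74 = 5.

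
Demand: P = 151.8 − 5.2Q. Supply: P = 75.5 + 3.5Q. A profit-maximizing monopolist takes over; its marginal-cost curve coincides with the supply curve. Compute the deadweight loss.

46.82

Competitive equilibrium: 151.8 − 5.2Q = 75.5 + 3.5Q → Q* = 8.77011, P* = 106.1954.
Marginal revenue: MR = 151.8 − 10.4Q. Set MR = MC: 151.8 − 10.4Q = 75.5 + 3.5Q → Q_m = 5.48921.
Price P_m = 151.8 − 5.2·5.48921 = 123.25611; MC(Q_m) = 75.5 + 3.5·5.48921 = 94.71224.
Competitive Q* = 8.77011, so ΔQ = 3.2809; wedge = 123.25611 − 94.71224 = 28.54387.
Deadweight loss = ½ × 3.2809 × 28.54387 = 46.82.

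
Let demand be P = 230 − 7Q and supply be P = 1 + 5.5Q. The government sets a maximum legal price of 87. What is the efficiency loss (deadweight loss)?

45.01

Competitive equilibrium: 230 − 7Q = 1 + 5.5Q → Q* = 18.32, P* = 101.76.
At the ceiling P = 87, quantity supplied = (87 − 1)/5.5 = 15.6364.
Willingness to pay at Q' = 15.6364: 230 − 7·15.6364 = 120.5452.
ΔQ = 18.32 − 15.6364 = 2.6836; wedge = 120.5452 − 87 = 33.5452.
Deadweight loss = ½ × 2.6836 × 33.5452 = 45.01.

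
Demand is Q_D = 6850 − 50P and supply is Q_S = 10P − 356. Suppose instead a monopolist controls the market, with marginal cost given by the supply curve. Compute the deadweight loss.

In inverse form: demand P = 137 − 0.02Q, supply P = 35.6 + 0.1Q.
Competitive equilibrium: 137 − 0.02Q = 35.6 + 0.1Q → Q* = 845, P* = 120.1.
Marginal revenue: MR = 137 − 0.04Q. Set MR = MC: 137 − 0.04Q = 35.6 + 0.1Q → Q_m = 724.2857.
Price P_m = 137 − 0.02·724.2857 = 122.5143; MC(Q_m) = 35.6 + 0.1·724.2857 = 108.0286.
Competitive Q* = 845, so ΔQ = 120.7143; wedge = 122.5143 − 108.0286 = 14.4857.
Deadweight loss = ½ × 120.7143 × 14.4857 = 874.32.

874.32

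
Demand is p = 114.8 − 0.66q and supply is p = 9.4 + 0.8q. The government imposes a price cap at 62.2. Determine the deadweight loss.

Competitive equilibrium: 114.8 − 0.66q = 9.4 + 0.8q → q* = 72.1918, p* = 67.1534.
At the ceiling p = 62.2, quantity supplied = (62.2 − 9.4)/0.8 = 66.
Willingness to pay at q' = 66: 114.8 − 0.66·66 = 71.24.
Δq = 72.1918 − 66 = 6.1918; wedge = 71.24 − 62.2 = 9.04.
DWL = ½ × 6.1918 × 9.04 = 27.99.

27.99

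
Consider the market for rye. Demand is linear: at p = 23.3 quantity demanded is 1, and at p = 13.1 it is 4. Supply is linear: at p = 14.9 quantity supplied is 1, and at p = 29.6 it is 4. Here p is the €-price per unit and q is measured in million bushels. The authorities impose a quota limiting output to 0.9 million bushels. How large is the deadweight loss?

€5.13 million

Demand slope = (13.1 − 23.3)/(4 − 1) = −3.4, so p = 26.7 − 3.4q.
Supply slope = (29.6 − 14.9)/(4 − 1) = 4.9, so p = 10 + 4.9q.
Competitive equilibrium: 26.7 − 3.4q = 10 + 4.9q → q* = 2.012, p* = 19.859.
At q = 0.9: demand price = 26.7 − 3.4·0.9 = 23.64; supply price = 10 + 4.9·0.9 = 14.41.
Δq = 2.012 − 0.9 = 1.112; wedge = 23.64 − 14.41 = 9.23.
The triangle = ½ × 1.112 × 9.23 = €5.13 million.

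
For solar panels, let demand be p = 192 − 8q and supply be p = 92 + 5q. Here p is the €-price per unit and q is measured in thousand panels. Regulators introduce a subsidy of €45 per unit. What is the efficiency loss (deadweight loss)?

€77.88 thousand

Competitive equilibrium: 192 − 8q = 92 + 5q → q* = 7.6923, p* = 130.4615.
The subsidy lowers effective supply by 45: p = 47 + 5q.
New quantity: 192 − 8q = 47 + 5q → q' = 11.1538.
Overproduction Δq = 11.1538 − 7.6923 = 3.4615; wedge = subsidy = 45.
Welfare loss = ½ × 3.4615 × 45 = €77.88 thousand.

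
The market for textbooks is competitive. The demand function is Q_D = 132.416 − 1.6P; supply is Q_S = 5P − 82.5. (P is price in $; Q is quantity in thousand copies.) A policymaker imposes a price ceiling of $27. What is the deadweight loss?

$319.14 thousand

In inverse form: demand P = 82.76 − 0.625Q, supply P = 16.5 + 0.2Q.
Competitive equilibrium: 82.76 − 0.625Q = 16.5 + 0.2Q → Q* = 80.3152, P* = 32.563.
At the ceiling P = 27, quantity supplied = (27 − 16.5)/0.2 = 52.5.
Willingness to pay at Q' = 52.5: 82.76 − 0.625·52.5 = 49.9475.
ΔQ = 80.3152 − 52.5 = 27.8152; wedge = 49.9475 − 27 = 22.9475.
DWL = ½ × 27.8152 × 22.9475 = $319.14 thousand.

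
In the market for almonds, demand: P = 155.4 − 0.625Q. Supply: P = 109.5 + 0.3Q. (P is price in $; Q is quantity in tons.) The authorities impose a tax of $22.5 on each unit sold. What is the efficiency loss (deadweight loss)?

$273.65

Competitive equilibrium: 155.4 − 0.625Q = 109.5 + 0.3Q → Q* = 49.6216, P* = 124.3865.
With the tax, the buyer price exceeds the seller price by 22.5: (155.4 − 0.625Q) − (109.5 + 0.3Q) = 22.5 → Q' = 25.2973.
ΔQ = 49.6216 − 25.2973 = 24.3243; the wedge equals the tax, 22.5.
DWL = ½ × 24.3243 × 22.5 = $273.65.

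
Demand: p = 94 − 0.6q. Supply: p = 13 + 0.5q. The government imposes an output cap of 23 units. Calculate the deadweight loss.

Competitive equilibrium: 94 − 0.6q = 13 + 0.5q → q* = 73.6364, p* = 49.8182.
At q = 23: demand price = 94 − 0.6·23 = 80.2; supply price = 13 + 0.5·23 = 24.5.
Δq = 73.6364 − 23 = 50.6364; wedge = 80.2 − 24.5 = 55.7.
DWL = ½ × 50.6364 × 55.7 = 1410.22.

1410.22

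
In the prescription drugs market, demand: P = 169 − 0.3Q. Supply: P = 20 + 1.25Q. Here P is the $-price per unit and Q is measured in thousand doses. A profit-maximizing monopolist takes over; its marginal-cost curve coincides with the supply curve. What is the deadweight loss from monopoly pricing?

$188.33 thousand

Competitive equilibrium: 169 − 0.3Q = 20 + 1.25Q → Q* = 96.129, P* = 140.1613.
Marginal revenue: MR = 169 − 0.6Q. Set MR = MC: 169 − 0.6Q = 20 + 1.25Q → Q_m = 80.5405.
Price P_m = 169 − 0.3·80.5405 = 144.8379; MC(Q_m) = 20 + 1.25·80.5405 = 120.6756.
Competitive Q* = 96.129, so ΔQ = 15.5885; wedge = 144.8379 − 120.6756 = 24.1623.
The triangle = ½ × 15.5885 × 24.1623 = $188.33 thousand.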